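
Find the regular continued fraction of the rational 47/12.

Run the Euclidean algorithm on 47 and 12; the successive quotients are the partial quotients a_0, a_1, ... (each step inverts the fractional part left over by the previous one):
  47 = 3*12 + 11, so a_0 = 3.
  12 = 1*11 + 1, so a_1 = 1.
  11 = 11*1 + 0, so a_2 = 11.
The remainder reaches 0 after 3 divisions, so the expansion has 3 partial quotients, read off in order.

[3; 1, 11]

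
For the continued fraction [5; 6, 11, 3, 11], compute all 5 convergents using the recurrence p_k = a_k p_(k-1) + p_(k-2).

5/1, 31/6, 346/67, 1069/207, 12105/2344

Using the convergent recurrence p_i = a_i*p_{i-1} + p_{i-2}, q_i = a_i*q_{i-1} + q_{i-2} with p_{-2}=0, p_{-1}=1, q_{-2}=1, q_{-1}=0:
  i=0: a_0=5, p_0 = 5*1 + 0 = 5, q_0 = 5*0 + 1 = 1.
  i=1: a_1=6, p_1 = 6*5 + 1 = 31, q_1 = 6*1 + 0 = 6.
  i=2: a_2=11, p_2 = 11*31 + 5 = 346, q_2 = 11*6 + 1 = 67.
  i=3: a_3=3, p_3 = 3*346 + 31 = 1069, q_3 = 3*67 + 6 = 207.
  i=4: a_4=11, p_4 = 11*1069 + 346 = 12105, q_4 = 11*207 + 67 = 2344.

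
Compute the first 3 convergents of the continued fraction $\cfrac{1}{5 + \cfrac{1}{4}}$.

Using the convergent recurrence p_i = a_i*p_{i-1} + p_{i-2}, q_i = a_i*q_{i-1} + q_{i-2} with p_{-2}=0, p_{-1}=1, q_{-2}=1, q_{-1}=0:
  i=0: a_0=0, p_0 = 0*1 + 0 = 0, q_0 = 0*0 + 1 = 1.
  i=1: a_1=5, p_1 = 5*0 + 1 = 1, q_1 = 5*1 + 0 = 5.
  i=2: a_2=4, p_2 = 4*1 + 0 = 4, q_2 = 4*5 + 1 = 21.

0/1, 1/5, 4/21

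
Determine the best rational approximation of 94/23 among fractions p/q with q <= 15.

Expand x = 94/23 as a continued fraction with the Euclidean algorithm:
  94 = 4*23 + 2, so a_0 = 4.
  23 = 11*2 + 1, so a_1 = 11.
  2 = 2*1 + 0, so a_2 = 2.
so x = [4; 11, 2].
Convergents (p_i = a_i*p_{i-1} + p_{i-2}, q_i = a_i*q_{i-1} + q_{i-2} with p_{-2}=0, p_{-1}=1, q_{-2}=1, q_{-1}=0), until the denominator exceeds 15:
  i=0: a_0=4, p_0 = 4*1 + 0 = 4, q_0 = 4*0 + 1 = 1.
  i=1: a_1=11, p_1 = 11*4 + 1 = 45, q_1 = 11*1 + 0 = 11.
  i=2: a_2=2, p_2 = 2*45 + 4 = 94, q_2 = 2*11 + 1 = 23.
q_2 = 23 > 15, so the last convergent with denominator <= 15 is p_1/q_1 = 45/11.
The closest fraction with denominator <= 15 is either p_1/q_1 or the intermediate fraction (k*p_1 + p_0)/(k*q_1 + q_0) with the largest k >= 1 whose denominator stays <= 15; these approach x as k grows, and every other convergent or intermediate fraction in range is farther away.
Largest k: floor((15 - q_0)/q_1) = floor((15 - 1)/11) = 1.
That gives (1*45 + 4)/(1*11 + 1) = 49/12.
Compare the errors: |x - 45/11| = |94*11 - 45*23|/(23*11) = 1/253, and |x - 49/12| = |94*12 - 49*23|/(23*12) = 1/276.
Cross-multiplying, 1*253 = 253 < 276 = 1*276, so 1/276 is smaller: the intermediate fraction 49/12 is closer to x than 45/11.

49/12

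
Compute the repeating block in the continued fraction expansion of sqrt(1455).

[38; (6, 1, 11, 1, 6, 76)]

Write x_i = (sqrt(1455) + m_i)/d_i with (m_0, d_0) = (0, 1). a_0 = floor(sqrt(1455)) = 38, since 38^2 = 1444 <= 1455 < 1521 = 39^2.
Iterate m_{i+1} = d_i*a_i - m_i, d_{i+1} = (1455 - m_{i+1}^2)/d_i, a_{i+1} = floor((a_0 + m_{i+1})/d_{i+1}):
  m_1 = 1*38 - 0 = 38, d_1 = (1455 - 38^2)/1 = 11/1 = 11, a_1 = floor((38 + 38)/11) = 6.
  m_2 = 11*6 - 38 = 28, d_2 = (1455 - 28^2)/11 = 671/11 = 61, a_2 = floor((38 + 28)/61) = 1.
  m_3 = 61*1 - 28 = 33, d_3 = (1455 - 33^2)/61 = 366/61 = 6, a_3 = floor((38 + 33)/6) = 11.
  m_4 = 6*11 - 33 = 33, d_4 = (1455 - 33^2)/6 = 366/6 = 61, a_4 = floor((38 + 33)/61) = 1.
  m_5 = 61*1 - 33 = 28, d_5 = (1455 - 28^2)/61 = 671/61 = 11, a_5 = floor((38 + 28)/11) = 6.
  m_6 = 11*6 - 28 = 38, d_6 = (1455 - 38^2)/11 = 11/11 = 1, a_6 = floor((38 + 38)/1) = 76.
  m_7 = 1*76 - 38 = 38, d_7 = (1455 - 38^2)/1 = 11/1 = 11: (m_7, d_7) = (m_1, d_1) = (38, 11), so from here the quotients repeat a_1, ..., a_6; the period length is 6.
Hence the expansion of sqrt(1455) is a_0 = 38 followed by the repeating block 6, 1, 11, 1, 6, 76 (period 6).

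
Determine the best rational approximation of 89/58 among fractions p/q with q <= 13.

20/13

Expand x = 89/58 as a continued fraction with the Euclidean algorithm:
  89 = 1*58 + 31, so a_0 = 1.
  58 = 1*31 + 27, so a_1 = 1.
  31 = 1*27 + 4, so a_2 = 1.
  27 = 6*4 + 3, so a_3 = 6.
  4 = 1*3 + 1, so a_4 = 1.
  3 = 3*1 + 0, so a_5 = 3.
so x = [1; 1, 1, 6, 1, 3].
Convergents (p_i = a_i*p_{i-1} + p_{i-2}, q_i = a_i*q_{i-1} + q_{i-2} with p_{-2}=0, p_{-1}=1, q_{-2}=1, q_{-1}=0), until the denominator exceeds 13:
  i=0: a_0=1, p_0 = 1*1 + 0 = 1, q_0 = 1*0 + 1 = 1.
  i=1: a_1=1, p_1 = 1*1 + 1 = 2, q_1 = 1*1 + 0 = 1.
  i=2: a_2=1, p_2 = 1*2 + 1 = 3, q_2 = 1*1 + 1 = 2.
  i=3: a_3=6, p_3 = 6*3 + 2 = 20, q_3 = 6*2 + 1 = 13.
  i=4: a_4=1, p_4 = 1*20 + 3 = 23, q_4 = 1*13 + 2 = 15.
q_4 = 15 > 13, so the last convergent with denominator <= 13 is p_3/q_3 = 20/13.
The closest fraction with denominator <= 13 is either p_3/q_3 or the intermediate fraction (k*p_3 + p_2)/(k*q_3 + q_2) with the largest k >= 1 whose denominator stays <= 13; these approach x as k grows, and every other convergent or intermediate fraction in range is farther away.
Largest k: floor((13 - q_2)/q_3) = floor((13 - 2)/13) = 0.
Since k = 0, no intermediate fraction beyond p_3/q_3 has denominator <= 13, so the convergent 20/13 is the closest (its error is |89*13 - 20*58|/(58*13) = 3/754).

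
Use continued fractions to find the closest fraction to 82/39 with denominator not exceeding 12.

21/10

Expand x = 82/39 as a continued fraction with the Euclidean algorithm:
  82 = 2*39 + 4, so a_0 = 2.
  39 = 9*4 + 3, so a_1 = 9.
  4 = 1*3 + 1, so a_2 = 1.
  3 = 3*1 + 0, so a_3 = 3.
so x = [2; 9, 1, 3].
Convergents (p_i = a_i*p_{i-1} + p_{i-2}, q_i = a_i*q_{i-1} + q_{i-2} with p_{-2}=0, p_{-1}=1, q_{-2}=1, q_{-1}=0), until the denominator exceeds 12:
  i=0: a_0=2, p_0 = 2*1 + 0 = 2, q_0 = 2*0 + 1 = 1.
  i=1: a_1=9, p_1 = 9*2 + 1 = 19, q_1 = 9*1 + 0 = 9.
  i=2: a_2=1, p_2 = 1*19 + 2 = 21, q_2 = 1*9 + 1 = 10.
  i=3: a_3=3, p_3 = 3*21 + 19 = 82, q_3 = 3*10 + 9 = 39.
q_3 = 39 > 12, so the last convergent with denominator <= 12 is p_2/q_2 = 21/10.
The closest fraction with denominator <= 12 is either p_2/q_2 or the intermediate fraction (k*p_2 + p_1)/(k*q_2 + q_1) with the largest k >= 1 whose denominator stays <= 12; these approach x as k grows, and every other convergent or intermediate fraction in range is farther away.
Largest k: floor((12 - q_1)/q_2) = floor((12 - 9)/10) = 0.
Since k = 0, no intermediate fraction beyond p_2/q_2 has denominator <= 12, so the convergent 21/10 is the closest (its error is |82*10 - 21*39|/(39*10) = 1/390).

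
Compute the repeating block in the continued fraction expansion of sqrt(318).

Write x_i = (sqrt(318) + m_i)/d_i with (m_0, d_0) = (0, 1). a_0 = floor(sqrt(318)) = 17, since 17^2 = 289 <= 318 < 324 = 18^2.
Iterate m_{i+1} = d_i*a_i - m_i, d_{i+1} = (318 - m_{i+1}^2)/d_i, a_{i+1} = floor((a_0 + m_{i+1})/d_{i+1}):
  m_1 = 1*17 - 0 = 17, d_1 = (318 - 17^2)/1 = 29/1 = 29, a_1 = floor((17 + 17)/29) = 1.
  m_2 = 29*1 - 17 = 12, d_2 = (318 - 12^2)/29 = 174/29 = 6, a_2 = floor((17 + 12)/6) = 4.
  m_3 = 6*4 - 12 = 12, d_3 = (318 - 12^2)/6 = 174/6 = 29, a_3 = floor((17 + 12)/29) = 1.
  m_4 = 29*1 - 12 = 17, d_4 = (318 - 17^2)/29 = 29/29 = 1, a_4 = floor((17 + 17)/1) = 34.
  m_5 = 1*34 - 17 = 17, d_5 = (318 - 17^2)/1 = 29/1 = 29: (m_5, d_5) = (m_1, d_1) = (17, 29), so from here the quotients repeat a_1, ..., a_4; the period length is 4.
Hence the expansion of sqrt(318) is a_0 = 17 followed by the repeating block 1, 4, 1, 34 (period 4).

[17; (1, 4, 1, 34)]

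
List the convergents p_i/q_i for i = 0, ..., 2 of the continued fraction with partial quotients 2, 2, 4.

Using the convergent recurrence p_i = a_i*p_{i-1} + p_{i-2}, q_i = a_i*q_{i-1} + q_{i-2} with p_{-2}=0, p_{-1}=1, q_{-2}=1, q_{-1}=0:
  i=0: a_0=2, p_0 = 2*1 + 0 = 2, q_0 = 2*0 + 1 = 1.
  i=1: a_1=2, p_1 = 2*2 + 1 = 5, q_1 = 2*1 + 0 = 2.
  i=2: a_2=4, p_2 = 4*5 + 2 = 22, q_2 = 4*2 + 1 = 9.

2/1, 5/2, 22/9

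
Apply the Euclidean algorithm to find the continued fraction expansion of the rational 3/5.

[0; 1, 1, 2]

Run the Euclidean algorithm on 3 and 5; the successive quotients are the partial quotients a_0, a_1, ... (each step inverts the fractional part left over by the previous one):
  3 = 0*5 + 3, so a_0 = 0.
  5 = 1*3 + 2, so a_1 = 1.
  3 = 1*2 + 1, so a_2 = 1.
  2 = 2*1 + 0, so a_3 = 2.
The remainder reaches 0 after 4 divisions, so the expansion has 4 partial quotients, read off in order.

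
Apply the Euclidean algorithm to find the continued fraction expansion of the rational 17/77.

[0; 4, 1, 1, 8]

Run the Euclidean algorithm on 17 and 77; the successive quotients are the partial quotients a_0, a_1, ... (each step inverts the fractional part left over by the previous one):
  17 = 0*77 + 17, so a_0 = 0.
  77 = 4*17 + 9, so a_1 = 4.
  17 = 1*9 + 8, so a_2 = 1.
  9 = 1*8 + 1, so a_3 = 1.
  8 = 8*1 + 0, so a_4 = 8.
The remainder reaches 0 after 5 divisions, so the expansion has 5 partial quotients, read off in order.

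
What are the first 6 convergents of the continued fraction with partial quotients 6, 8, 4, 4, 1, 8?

Using the convergent recurrence p_i = a_i*p_{i-1} + p_{i-2}, q_i = a_i*q_{i-1} + q_{i-2} with p_{-2}=0, p_{-1}=1, q_{-2}=1, q_{-1}=0:
  i=0: a_0=6, p_0 = 6*1 + 0 = 6, q_0 = 6*0 + 1 = 1.
  i=1: a_1=8, p_1 = 8*6 + 1 = 49, q_1 = 8*1 + 0 = 8.
  i=2: a_2=4, p_2 = 4*49 + 6 = 202, q_2 = 4*8 + 1 = 33.
  i=3: a_3=4, p_3 = 4*202 + 49 = 857, q_3 = 4*33 + 8 = 140.
  i=4: a_4=1, p_4 = 1*857 + 202 = 1059, q_4 = 1*140 + 33 = 173.
  i=5: a_5=8, p_5 = 8*1059 + 857 = 9329, q_5 = 8*173 + 140 = 1524.

6/1, 49/8, 202/33, 857/140, 1059/173, 9329/1524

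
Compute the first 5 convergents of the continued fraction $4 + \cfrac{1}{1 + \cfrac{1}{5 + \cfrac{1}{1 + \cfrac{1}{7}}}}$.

4/1, 5/1, 29/6, 34/7, 267/55

Using the convergent recurrence p_i = a_i*p_{i-1} + p_{i-2}, q_i = a_i*q_{i-1} + q_{i-2} with p_{-2}=0, p_{-1}=1, q_{-2}=1, q_{-1}=0:
  i=0: a_0=4, p_0 = 4*1 + 0 = 4, q_0 = 4*0 + 1 = 1.
  i=1: a_1=1, p_1 = 1*4 + 1 = 5, q_1 = 1*1 + 0 = 1.
  i=2: a_2=5, p_2 = 5*5 + 4 = 29, q_2 = 5*1 + 1 = 6.
  i=3: a_3=1, p_3 = 1*29 + 5 = 34, q_3 = 1*6 + 1 = 7.
  i=4: a_4=7, p_4 = 7*34 + 29 = 267, q_4 = 7*7 + 6 = 55.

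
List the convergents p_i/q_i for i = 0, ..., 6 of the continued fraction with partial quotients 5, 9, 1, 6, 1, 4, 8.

5/1, 46/9, 51/10, 352/69, 403/79, 1964/385, 16115/3159

Using the convergent recurrence p_i = a_i*p_{i-1} + p_{i-2}, q_i = a_i*q_{i-1} + q_{i-2} with p_{-2}=0, p_{-1}=1, q_{-2}=1, q_{-1}=0:
  i=0: a_0=5, p_0 = 5*1 + 0 = 5, q_0 = 5*0 + 1 = 1.
  i=1: a_1=9, p_1 = 9*5 + 1 = 46, q_1 = 9*1 + 0 = 9.
  i=2: a_2=1, p_2 = 1*46 + 5 = 51, q_2 = 1*9 + 1 = 10.
  i=3: a_3=6, p_3 = 6*51 + 46 = 352, q_3 = 6*10 + 9 = 69.
  i=4: a_4=1, p_4 = 1*352 + 51 = 403, q_4 = 1*69 + 10 = 79.
  i=5: a_5=4, p_5 = 4*403 + 352 = 1964, q_5 = 4*79 + 69 = 385.
  i=6: a_6=8, p_6 = 8*1964 + 403 = 16115, q_6 = 8*385 + 79 = 3159.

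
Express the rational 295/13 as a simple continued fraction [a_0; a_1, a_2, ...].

[22; 1, 2, 4]

Run the Euclidean algorithm on 295 and 13; the successive quotients are the partial quotients a_0, a_1, ... (each step inverts the fractional part left over by the previous one):
  295 = 22*13 + 9, so a_0 = 22.
  13 = 1*9 + 4, so a_1 = 1.
  9 = 2*4 + 1, so a_2 = 2.
  4 = 4*1 + 0, so a_3 = 4.
The remainder reaches 0 after 4 divisions, so the expansion has 4 partial quotients, read off in order.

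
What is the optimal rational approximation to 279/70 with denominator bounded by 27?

Expand x = 279/70 as a continued fraction with the Euclidean algorithm:
  279 = 3*70 + 69, so a_0 = 3.
  70 = 1*69 + 1, so a_1 = 1.
  69 = 69*1 + 0, so a_2 = 69.
so x = [3; 1, 69].
Convergents (p_i = a_i*p_{i-1} + p_{i-2}, q_i = a_i*q_{i-1} + q_{i-2} with p_{-2}=0, p_{-1}=1, q_{-2}=1, q_{-1}=0), until the denominator exceeds 27:
  i=0: a_0=3, p_0 = 3*1 + 0 = 3, q_0 = 3*0 + 1 = 1.
  i=1: a_1=1, p_1 = 1*3 + 1 = 4, q_1 = 1*1 + 0 = 1.
  i=2: a_2=69, p_2 = 69*4 + 3 = 279, q_2 = 69*1 + 1 = 70.
q_2 = 70 > 27, so the last convergent with denominator <= 27 is p_1/q_1 = 4/1.
The closest fraction with denominator <= 27 is either p_1/q_1 or the intermediate fraction (k*p_1 + p_0)/(k*q_1 + q_0) with the largest k >= 1 whose denominator stays <= 27; these approach x as k grows, and every other convergent or intermediate fraction in range is farther away.
Largest k: floor((27 - q_0)/q_1) = floor((27 - 1)/1) = 26.
That gives (26*4 + 3)/(26*1 + 1) = 107/27.
Compare the errors: |x - 4/1| = |279*1 - 4*70|/(70*1) = 1/70, and |x - 107/27| = |279*27 - 107*70|/(70*27) = 43/1890.
Cross-multiplying, 1*1890 = 1890 < 3010 = 43*70, so 1/70 is smaller: the convergent 4/1 is closer to x than 107/27.

4/1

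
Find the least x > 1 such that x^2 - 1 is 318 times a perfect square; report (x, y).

First expand sqrt(318) as a continued fraction. With x_i = (sqrt(318) + m_i)/d_i and (m_0, d_0) = (0, 1): a_0 = floor(sqrt(318)) = 17, since 17^2 = 289 <= 318 < 324 = 18^2.
Iterate m_{i+1} = d_i*a_i - m_i, d_{i+1} = (318 - m_{i+1}^2)/d_i, a_{i+1} = floor((a_0 + m_{i+1})/d_{i+1}):
  m_1 = 1*17 - 0 = 17, d_1 = (318 - 17^2)/1 = 29/1 = 29, a_1 = floor((17 + 17)/29) = 1.
  m_2 = 29*1 - 17 = 12, d_2 = (318 - 12^2)/29 = 174/29 = 6, a_2 = floor((17 + 12)/6) = 4.
  m_3 = 6*4 - 12 = 12, d_3 = (318 - 12^2)/6 = 174/6 = 29, a_3 = floor((17 + 12)/29) = 1.
  m_4 = 29*1 - 12 = 17, d_4 = (318 - 17^2)/29 = 29/29 = 1, a_4 = floor((17 + 17)/1) = 34.
  m_5 = 1*34 - 17 = 17, d_5 = (318 - 17^2)/1 = 29/1 = 29: (m_5, d_5) = (m_1, d_1) = (17, 29), so from here the quotients repeat a_1, ..., a_4; the period length is 4.
So sqrt(318) = [17; (1, 4, 1, 34)] with period length k = 4.
k is even, so the fundamental solution of x^2 - 318y^2 = 1 is (p_{k-1}, q_{k-1}) = (p_3, q_3); compute convergents through index 3.
Convergents (p_i = a_i*p_{i-1} + p_{i-2}, q_i = a_i*q_{i-1} + q_{i-2} with p_{-2}=0, p_{-1}=1, q_{-2}=1, q_{-1}=0):
  i=0: a_0=17, p_0 = 17*1 + 0 = 17, q_0 = 17*0 + 1 = 1.
  i=1: a_1=1, p_1 = 1*17 + 1 = 18, q_1 = 1*1 + 0 = 1.
  i=2: a_2=4, p_2 = 4*18 + 17 = 89, q_2 = 4*1 + 1 = 5.
  i=3: a_3=1, p_3 = 1*89 + 18 = 107, q_3 = 1*5 + 1 = 6.
Check: 107^2 - 318*6^2 = 11449 - 11448 = 1, so (x, y) = (107, 6) solves the equation, and by the theorem it is the least positive solution.

(x, y) = (107, 6)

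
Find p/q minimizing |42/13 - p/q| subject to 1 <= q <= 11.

29/9

Expand x = 42/13 as a continued fraction with the Euclidean algorithm:
  42 = 3*13 + 3, so a_0 = 3.
  13 = 4*3 + 1, so a_1 = 4.
  3 = 3*1 + 0, so a_2 = 3.
so x = [3; 4, 3].
Convergents (p_i = a_i*p_{i-1} + p_{i-2}, q_i = a_i*q_{i-1} + q_{i-2} with p_{-2}=0, p_{-1}=1, q_{-2}=1, q_{-1}=0), until the denominator exceeds 11:
  i=0: a_0=3, p_0 = 3*1 + 0 = 3, q_0 = 3*0 + 1 = 1.
  i=1: a_1=4, p_1 = 4*3 + 1 = 13, q_1 = 4*1 + 0 = 4.
  i=2: a_2=3, p_2 = 3*13 + 3 = 42, q_2 = 3*4 + 1 = 13.
q_2 = 13 > 11, so the last convergent with denominator <= 11 is p_1/q_1 = 13/4.
The closest fraction with denominator <= 11 is either p_1/q_1 or the intermediate fraction (k*p_1 + p_0)/(k*q_1 + q_0) with the largest k >= 1 whose denominator stays <= 11; these approach x as k grows, and every other convergent or intermediate fraction in range is farther away.
Largest k: floor((11 - q_0)/q_1) = floor((11 - 1)/4) = 2.
That gives (2*13 + 3)/(2*4 + 1) = 29/9.
Compare the errors: |x - 13/4| = |42*4 - 13*13|/(13*4) = 1/52, and |x - 29/9| = |42*9 - 29*13|/(13*9) = 1/117.
Cross-multiplying, 1*52 = 52 < 117 = 1*117, so 1/117 is smaller: the intermediate fraction 29/9 is closer to x than 13/4.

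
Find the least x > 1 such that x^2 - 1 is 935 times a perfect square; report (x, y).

First expand sqrt(935) as a continued fraction. With x_i = (sqrt(935) + m_i)/d_i and (m_0, d_0) = (0, 1): a_0 = floor(sqrt(935)) = 30, since 30^2 = 900 <= 935 < 961 = 31^2.
Iterate m_{i+1} = d_i*a_i - m_i, d_{i+1} = (935 - m_{i+1}^2)/d_i, a_{i+1} = floor((a_0 + m_{i+1})/d_{i+1}):
  m_1 = 1*30 - 0 = 30, d_1 = (935 - 30^2)/1 = 35/1 = 35, a_1 = floor((30 + 30)/35) = 1.
  m_2 = 35*1 - 30 = 5, d_2 = (935 - 5^2)/35 = 910/35 = 26, a_2 = floor((30 + 5)/26) = 1.
  m_3 = 26*1 - 5 = 21, d_3 = (935 - 21^2)/26 = 494/26 = 19, a_3 = floor((30 + 21)/19) = 2.
  m_4 = 19*2 - 21 = 17, d_4 = (935 - 17^2)/19 = 646/19 = 34, a_4 = floor((30 + 17)/34) = 1.
  m_5 = 34*1 - 17 = 17, d_5 = (935 - 17^2)/34 = 646/34 = 19, a_5 = floor((30 + 17)/19) = 2.
  m_6 = 19*2 - 17 = 21, d_6 = (935 - 21^2)/19 = 494/19 = 26, a_6 = floor((30 + 21)/26) = 1.
  m_7 = 26*1 - 21 = 5, d_7 = (935 - 5^2)/26 = 910/26 = 35, a_7 = floor((30 + 5)/35) = 1.
  m_8 = 35*1 - 5 = 30, d_8 = (935 - 30^2)/35 = 35/35 = 1, a_8 = floor((30 + 30)/1) = 60.
  m_9 = 1*60 - 30 = 30, d_9 = (935 - 30^2)/1 = 35/1 = 35: (m_9, d_9) = (m_1, d_1) = (30, 35), so from here the quotients repeat a_1, ..., a_8; the period length is 8.
So sqrt(935) = [30; (1, 1, 2, 1, 2, 1, 1, 60)] with period length k = 8.
k is even, so the fundamental solution of x^2 - 935y^2 = 1 is (p_{k-1}, q_{k-1}) = (p_7, q_7); compute convergents through index 7.
Convergents (p_i = a_i*p_{i-1} + p_{i-2}, q_i = a_i*q_{i-1} + q_{i-2} with p_{-2}=0, p_{-1}=1, q_{-2}=1, q_{-1}=0):
  i=0: a_0=30, p_0 = 30*1 + 0 = 30, q_0 = 30*0 + 1 = 1.
  i=1: a_1=1, p_1 = 1*30 + 1 = 31, q_1 = 1*1 + 0 = 1.
  i=2: a_2=1, p_2 = 1*31 + 30 = 61, q_2 = 1*1 + 1 = 2.
  i=3: a_3=2, p_3 = 2*61 + 31 = 153, q_3 = 2*2 + 1 = 5.
  i=4: a_4=1, p_4 = 1*153 + 61 = 214, q_4 = 1*5 + 2 = 7.
  i=5: a_5=2, p_5 = 2*214 + 153 = 581, q_5 = 2*7 + 5 = 19.
  i=6: a_6=1, p_6 = 1*581 + 214 = 795, q_6 = 1*19 + 7 = 26.
  i=7: a_7=1, p_7 = 1*795 + 581 = 1376, q_7 = 1*26 + 19 = 45.
Check: 1376^2 - 935*45^2 = 1893376 - 1893375 = 1, so (x, y) = (1376, 45) solves the equation, and by the theorem it is the least positive solution.

(x, y) = (1376, 45)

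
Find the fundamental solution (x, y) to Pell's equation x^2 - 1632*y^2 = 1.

First expand sqrt(1632) as a continued fraction. With x_i = (sqrt(1632) + m_i)/d_i and (m_0, d_0) = (0, 1): a_0 = floor(sqrt(1632)) = 40, since 40^2 = 1600 <= 1632 < 1681 = 41^2.
Iterate m_{i+1} = d_i*a_i - m_i, d_{i+1} = (1632 - m_{i+1}^2)/d_i, a_{i+1} = floor((a_0 + m_{i+1})/d_{i+1}):
  m_1 = 1*40 - 0 = 40, d_1 = (1632 - 40^2)/1 = 32/1 = 32, a_1 = floor((40 + 40)/32) = 2.
  m_2 = 32*2 - 40 = 24, d_2 = (1632 - 24^2)/32 = 1056/32 = 33, a_2 = floor((40 + 24)/33) = 1.
  m_3 = 33*1 - 24 = 9, d_3 = (1632 - 9^2)/33 = 1551/33 = 47, a_3 = floor((40 + 9)/47) = 1.
  m_4 = 47*1 - 9 = 38, d_4 = (1632 - 38^2)/47 = 188/47 = 4, a_4 = floor((40 + 38)/4) = 19.
  m_5 = 4*19 - 38 = 38, d_5 = (1632 - 38^2)/4 = 188/4 = 47, a_5 = floor((40 + 38)/47) = 1.
  m_6 = 47*1 - 38 = 9, d_6 = (1632 - 9^2)/47 = 1551/47 = 33, a_6 = floor((40 + 9)/33) = 1.
  m_7 = 33*1 - 9 = 24, d_7 = (1632 - 24^2)/33 = 1056/33 = 32, a_7 = floor((40 + 24)/32) = 2.
  m_8 = 32*2 - 24 = 40, d_8 = (1632 - 40^2)/32 = 32/32 = 1, a_8 = floor((40 + 40)/1) = 80.
  m_9 = 1*80 - 40 = 40, d_9 = (1632 - 40^2)/1 = 32/1 = 32: (m_9, d_9) = (m_1, d_1) = (40, 32), so from here the quotients repeat a_1, ..., a_8; the period length is 8.
So sqrt(1632) = [40; (2, 1, 1, 19, 1, 1, 2, 80)] with period length k = 8.
k is even, so the fundamental solution of x^2 - 1632y^2 = 1 is (p_{k-1}, q_{k-1}) = (p_7, q_7); compute convergents through index 7.
Convergents (p_i = a_i*p_{i-1} + p_{i-2}, q_i = a_i*q_{i-1} + q_{i-2} with p_{-2}=0, p_{-1}=1, q_{-2}=1, q_{-1}=0):
  i=0: a_0=40, p_0 = 40*1 + 0 = 40, q_0 = 40*0 + 1 = 1.
  i=1: a_1=2, p_1 = 2*40 + 1 = 81, q_1 = 2*1 + 0 = 2.
  i=2: a_2=1, p_2 = 1*81 + 40 = 121, q_2 = 1*2 + 1 = 3.
  i=3: a_3=1, p_3 = 1*121 + 81 = 202, q_3 = 1*3 + 2 = 5.
  i=4: a_4=19, p_4 = 19*202 + 121 = 3959, q_4 = 19*5 + 3 = 98.
  i=5: a_5=1, p_5 = 1*3959 + 202 = 4161, q_5 = 1*98 + 5 = 103.
  i=6: a_6=1, p_6 = 1*4161 + 3959 = 8120, q_6 = 1*103 + 98 = 201.
  i=7: a_7=2, p_7 = 2*8120 + 4161 = 20401, q_7 = 2*201 + 103 = 505.
Check: 20401^2 - 1632*505^2 = 416200801 - 416200800 = 1, so (x, y) = (20401, 505) solves the equation, and by the theorem it is the least positive solution.

(x, y) = (20401, 505)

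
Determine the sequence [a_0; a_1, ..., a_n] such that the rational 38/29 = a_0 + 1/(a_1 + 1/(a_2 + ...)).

[1; 3, 4, 2]

Run the Euclidean algorithm on 38 and 29; the successive quotients are the partial quotients a_0, a_1, ... (each step inverts the fractional part left over by the previous one):
  38 = 1*29 + 9, so a_0 = 1.
  29 = 3*9 + 2, so a_1 = 3.
  9 = 4*2 + 1, so a_2 = 4.
  2 = 2*1 + 0, so a_3 = 2.
The remainder reaches 0 after 4 divisions, so the expansion has 4 partial quotients, read off in order.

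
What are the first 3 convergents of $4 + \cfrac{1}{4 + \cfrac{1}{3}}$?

4/1, 17/4, 55/13

Using the convergent recurrence p_i = a_i*p_{i-1} + p_{i-2}, q_i = a_i*q_{i-1} + q_{i-2} with p_{-2}=0, p_{-1}=1, q_{-2}=1, q_{-1}=0:
  i=0: a_0=4, p_0 = 4*1 + 0 = 4, q_0 = 4*0 + 1 = 1.
  i=1: a_1=4, p_1 = 4*4 + 1 = 17, q_1 = 4*1 + 0 = 4.
  i=2: a_2=3, p_2 = 3*17 + 4 = 55, q_2 = 3*4 + 1 = 13.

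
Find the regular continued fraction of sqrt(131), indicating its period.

[11; (2, 4, 11, 4, 2, 22)]

Write x_i = (sqrt(131) + m_i)/d_i with (m_0, d_0) = (0, 1). a_0 = floor(sqrt(131)) = 11, since 11^2 = 121 <= 131 < 144 = 12^2.
Iterate m_{i+1} = d_i*a_i - m_i, d_{i+1} = (131 - m_{i+1}^2)/d_i, a_{i+1} = floor((a_0 + m_{i+1})/d_{i+1}):
  m_1 = 1*11 - 0 = 11, d_1 = (131 - 11^2)/1 = 10/1 = 10, a_1 = floor((11 + 11)/10) = 2.
  m_2 = 10*2 - 11 = 9, d_2 = (131 - 9^2)/10 = 50/10 = 5, a_2 = floor((11 + 9)/5) = 4.
  m_3 = 5*4 - 9 = 11, d_3 = (131 - 11^2)/5 = 10/5 = 2, a_3 = floor((11 + 11)/2) = 11.
  m_4 = 2*11 - 11 = 11, d_4 = (131 - 11^2)/2 = 10/2 = 5, a_4 = floor((11 + 11)/5) = 4.
  m_5 = 5*4 - 11 = 9, d_5 = (131 - 9^2)/5 = 50/5 = 10, a_5 = floor((11 + 9)/10) = 2.
  m_6 = 10*2 - 9 = 11, d_6 = (131 - 11^2)/10 = 10/10 = 1, a_6 = floor((11 + 11)/1) = 22.
  m_7 = 1*22 - 11 = 11, d_7 = (131 - 11^2)/1 = 10/1 = 10: (m_7, d_7) = (m_1, d_1) = (11, 10), so from here the quotients repeat a_1, ..., a_6; the period length is 6.
Hence the expansion of sqrt(131) is a_0 = 11 followed by the repeating block 2, 4, 11, 4, 2, 22 (period 6).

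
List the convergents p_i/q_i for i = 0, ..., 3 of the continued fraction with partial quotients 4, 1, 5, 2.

Using the convergent recurrence p_i = a_i*p_{i-1} + p_{i-2}, q_i = a_i*q_{i-1} + q_{i-2} with p_{-2}=0, p_{-1}=1, q_{-2}=1, q_{-1}=0:
  i=0: a_0=4, p_0 = 4*1 + 0 = 4, q_0 = 4*0 + 1 = 1.
  i=1: a_1=1, p_1 = 1*4 + 1 = 5, q_1 = 1*1 + 0 = 1.
  i=2: a_2=5, p_2 = 5*5 + 4 = 29, q_2 = 5*1 + 1 = 6.
  i=3: a_3=2, p_3 = 2*29 + 5 = 63, q_3 = 2*6 + 1 = 13.

4/1, 5/1, 29/6, 63/13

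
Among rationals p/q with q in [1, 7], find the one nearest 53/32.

Expand x = 53/32 as a continued fraction with the Euclidean algorithm:
  53 = 1*32 + 21, so a_0 = 1.
  32 = 1*21 + 11, so a_1 = 1.
  21 = 1*11 + 10, so a_2 = 1.
  11 = 1*10 + 1, so a_3 = 1.
  10 = 10*1 + 0, so a_4 = 10.
so x = [1; 1, 1, 1, 10].
Convergents (p_i = a_i*p_{i-1} + p_{i-2}, q_i = a_i*q_{i-1} + q_{i-2} with p_{-2}=0, p_{-1}=1, q_{-2}=1, q_{-1}=0), until the denominator exceeds 7:
  i=0: a_0=1, p_0 = 1*1 + 0 = 1, q_0 = 1*0 + 1 = 1.
  i=1: a_1=1, p_1 = 1*1 + 1 = 2, q_1 = 1*1 + 0 = 1.
  i=2: a_2=1, p_2 = 1*2 + 1 = 3, q_2 = 1*1 + 1 = 2.
  i=3: a_3=1, p_3 = 1*3 + 2 = 5, q_3 = 1*2 + 1 = 3.
  i=4: a_4=10, p_4 = 10*5 + 3 = 53, q_4 = 10*3 + 2 = 32.
q_4 = 32 > 7, so the last convergent with denominator <= 7 is p_3/q_3 = 5/3.
The closest fraction with denominator <= 7 is either p_3/q_3 or the intermediate fraction (k*p_3 + p_2)/(k*q_3 + q_2) with the largest k >= 1 whose denominator stays <= 7; these approach x as k grows, and every other convergent or intermediate fraction in range is farther away.
Largest k: floor((7 - q_2)/q_3) = floor((7 - 2)/3) = 1.
That gives (1*5 + 3)/(1*3 + 2) = 8/5.
Compare the errors: |x - 5/3| = |53*3 - 5*32|/(32*3) = 1/96, and |x - 8/5| = |53*5 - 8*32|/(32*5) = 9/160.
Cross-multiplying, 1*160 = 160 < 864 = 9*96, so 1/96 is smaller: the convergent 5/3 is closer to x than 8/5.

5/3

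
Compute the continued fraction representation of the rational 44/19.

Run the Euclidean algorithm on 44 and 19; the successive quotients are the partial quotients a_0, a_1, ... (each step inverts the fractional part left over by the previous one):
  44 = 2*19 + 6, so a_0 = 2.
  19 = 3*6 + 1, so a_1 = 3.
  6 = 6*1 + 0, so a_2 = 6.
The remainder reaches 0 after 3 divisions, so the expansion has 3 partial quotients, read off in order.

[2; 3, 6]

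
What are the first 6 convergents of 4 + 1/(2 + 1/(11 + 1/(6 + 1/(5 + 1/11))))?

4/1, 9/2, 103/23, 627/140, 3238/723, 36245/8093

Using the convergent recurrence p_i = a_i*p_{i-1} + p_{i-2}, q_i = a_i*q_{i-1} + q_{i-2} with p_{-2}=0, p_{-1}=1, q_{-2}=1, q_{-1}=0:
  i=0: a_0=4, p_0 = 4*1 + 0 = 4, q_0 = 4*0 + 1 = 1.
  i=1: a_1=2, p_1 = 2*4 + 1 = 9, q_1 = 2*1 + 0 = 2.
  i=2: a_2=11, p_2 = 11*9 + 4 = 103, q_2 = 11*2 + 1 = 23.
  i=3: a_3=6, p_3 = 6*103 + 9 = 627, q_3 = 6*23 + 2 = 140.
  i=4: a_4=5, p_4 = 5*627 + 103 = 3238, q_4 = 5*140 + 23 = 723.
  i=5: a_5=11, p_5 = 11*3238 + 627 = 36245, q_5 = 11*723 + 140 = 8093.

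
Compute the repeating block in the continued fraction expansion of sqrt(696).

Write x_i = (sqrt(696) + m_i)/d_i with (m_0, d_0) = (0, 1). a_0 = floor(sqrt(696)) = 26, since 26^2 = 676 <= 696 < 729 = 27^2.
Iterate m_{i+1} = d_i*a_i - m_i, d_{i+1} = (696 - m_{i+1}^2)/d_i, a_{i+1} = floor((a_0 + m_{i+1})/d_{i+1}):
  m_1 = 1*26 - 0 = 26, d_1 = (696 - 26^2)/1 = 20/1 = 20, a_1 = floor((26 + 26)/20) = 2.
  m_2 = 20*2 - 26 = 14, d_2 = (696 - 14^2)/20 = 500/20 = 25, a_2 = floor((26 + 14)/25) = 1.
  m_3 = 25*1 - 14 = 11, d_3 = (696 - 11^2)/25 = 575/25 = 23, a_3 = floor((26 + 11)/23) = 1.
  m_4 = 23*1 - 11 = 12, d_4 = (696 - 12^2)/23 = 552/23 = 24, a_4 = floor((26 + 12)/24) = 1.
  m_5 = 24*1 - 12 = 12, d_5 = (696 - 12^2)/24 = 552/24 = 23, a_5 = floor((26 + 12)/23) = 1.
  m_6 = 23*1 - 12 = 11, d_6 = (696 - 11^2)/23 = 575/23 = 25, a_6 = floor((26 + 11)/25) = 1.
  m_7 = 25*1 - 11 = 14, d_7 = (696 - 14^2)/25 = 500/25 = 20, a_7 = floor((26 + 14)/20) = 2.
  m_8 = 20*2 - 14 = 26, d_8 = (696 - 26^2)/20 = 20/20 = 1, a_8 = floor((26 + 26)/1) = 52.
  m_9 = 1*52 - 26 = 26, d_9 = (696 - 26^2)/1 = 20/1 = 20: (m_9, d_9) = (m_1, d_1) = (26, 20), so from here the quotients repeat a_1, ..., a_8; the period length is 8.
Hence the expansion of sqrt(696) is a_0 = 26 followed by the repeating block 2, 1, 1, 1, 1, 1, 2, 52 (period 8).

[26; (2, 1, 1, 1, 1, 1, 2, 52)]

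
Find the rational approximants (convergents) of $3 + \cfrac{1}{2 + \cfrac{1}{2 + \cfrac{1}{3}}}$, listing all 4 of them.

Using the convergent recurrence p_i = a_i*p_{i-1} + p_{i-2}, q_i = a_i*q_{i-1} + q_{i-2} with p_{-2}=0, p_{-1}=1, q_{-2}=1, q_{-1}=0:
  i=0: a_0=3, p_0 = 3*1 + 0 = 3, q_0 = 3*0 + 1 = 1.
  i=1: a_1=2, p_1 = 2*3 + 1 = 7, q_1 = 2*1 + 0 = 2.
  i=2: a_2=2, p_2 = 2*7 + 3 = 17, q_2 = 2*2 + 1 = 5.
  i=3: a_3=3, p_3 = 3*17 + 7 = 58, q_3 = 3*5 + 2 = 17.

3/1, 7/2, 17/5, 58/17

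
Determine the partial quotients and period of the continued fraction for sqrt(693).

[26; (3, 12, 1, 4, 1, 12, 3, 52)]

Write x_i = (sqrt(693) + m_i)/d_i with (m_0, d_0) = (0, 1). a_0 = floor(sqrt(693)) = 26, since 26^2 = 676 <= 693 < 729 = 27^2.
Iterate m_{i+1} = d_i*a_i - m_i, d_{i+1} = (693 - m_{i+1}^2)/d_i, a_{i+1} = floor((a_0 + m_{i+1})/d_{i+1}):
  m_1 = 1*26 - 0 = 26, d_1 = (693 - 26^2)/1 = 17/1 = 17, a_1 = floor((26 + 26)/17) = 3.
  m_2 = 17*3 - 26 = 25, d_2 = (693 - 25^2)/17 = 68/17 = 4, a_2 = floor((26 + 25)/4) = 12.
  m_3 = 4*12 - 25 = 23, d_3 = (693 - 23^2)/4 = 164/4 = 41, a_3 = floor((26 + 23)/41) = 1.
  m_4 = 41*1 - 23 = 18, d_4 = (693 - 18^2)/41 = 369/41 = 9, a_4 = floor((26 + 18)/9) = 4.
  m_5 = 9*4 - 18 = 18, d_5 = (693 - 18^2)/9 = 369/9 = 41, a_5 = floor((26 + 18)/41) = 1.
  m_6 = 41*1 - 18 = 23, d_6 = (693 - 23^2)/41 = 164/41 = 4, a_6 = floor((26 + 23)/4) = 12.
  m_7 = 4*12 - 23 = 25, d_7 = (693 - 25^2)/4 = 68/4 = 17, a_7 = floor((26 + 25)/17) = 3.
  m_8 = 17*3 - 25 = 26, d_8 = (693 - 26^2)/17 = 17/17 = 1, a_8 = floor((26 + 26)/1) = 52.
  m_9 = 1*52 - 26 = 26, d_9 = (693 - 26^2)/1 = 17/1 = 17: (m_9, d_9) = (m_1, d_1) = (26, 17), so from here the quotients repeat a_1, ..., a_8; the period length is 8.
Hence the expansion of sqrt(693) is a_0 = 26 followed by the repeating block 3, 12, 1, 4, 1, 12, 3, 52 (period 8).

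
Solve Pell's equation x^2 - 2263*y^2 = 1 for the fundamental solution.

(x, y) = (110888, 2331)

First expand sqrt(2263) as a continued fraction. With x_i = (sqrt(2263) + m_i)/d_i and (m_0, d_0) = (0, 1): a_0 = floor(sqrt(2263)) = 47, since 47^2 = 2209 <= 2263 < 2304 = 48^2.
Iterate m_{i+1} = d_i*a_i - m_i, d_{i+1} = (2263 - m_{i+1}^2)/d_i, a_{i+1} = floor((a_0 + m_{i+1})/d_{i+1}):
  m_1 = 1*47 - 0 = 47, d_1 = (2263 - 47^2)/1 = 54/1 = 54, a_1 = floor((47 + 47)/54) = 1.
  m_2 = 54*1 - 47 = 7, d_2 = (2263 - 7^2)/54 = 2214/54 = 41, a_2 = floor((47 + 7)/41) = 1.
  m_3 = 41*1 - 7 = 34, d_3 = (2263 - 34^2)/41 = 1107/41 = 27, a_3 = floor((47 + 34)/27) = 3.
  m_4 = 27*3 - 34 = 47, d_4 = (2263 - 47^2)/27 = 54/27 = 2, a_4 = floor((47 + 47)/2) = 47.
  m_5 = 2*47 - 47 = 47, d_5 = (2263 - 47^2)/2 = 54/2 = 27, a_5 = floor((47 + 47)/27) = 3.
  m_6 = 27*3 - 47 = 34, d_6 = (2263 - 34^2)/27 = 1107/27 = 41, a_6 = floor((47 + 34)/41) = 1.
  m_7 = 41*1 - 34 = 7, d_7 = (2263 - 7^2)/41 = 2214/41 = 54, a_7 = floor((47 + 7)/54) = 1.
  m_8 = 54*1 - 7 = 47, d_8 = (2263 - 47^2)/54 = 54/54 = 1, a_8 = floor((47 + 47)/1) = 94.
  m_9 = 1*94 - 47 = 47, d_9 = (2263 - 47^2)/1 = 54/1 = 54: (m_9, d_9) = (m_1, d_1) = (47, 54), so from here the quotients repeat a_1, ..., a_8; the period length is 8.
So sqrt(2263) = [47; (1, 1, 3, 47, 3, 1, 1, 94)] with period length k = 8.
k is even, so the fundamental solution of x^2 - 2263y^2 = 1 is (p_{k-1}, q_{k-1}) = (p_7, q_7); compute convergents through index 7.
Convergents (p_i = a_i*p_{i-1} + p_{i-2}, q_i = a_i*q_{i-1} + q_{i-2} with p_{-2}=0, p_{-1}=1, q_{-2}=1, q_{-1}=0):
  i=0: a_0=47, p_0 = 47*1 + 0 = 47, q_0 = 47*0 + 1 = 1.
  i=1: a_1=1, p_1 = 1*47 + 1 = 48, q_1 = 1*1 + 0 = 1.
  i=2: a_2=1, p_2 = 1*48 + 47 = 95, q_2 = 1*1 + 1 = 2.
  i=3: a_3=3, p_3 = 3*95 + 48 = 333, q_3 = 3*2 + 1 = 7.
  i=4: a_4=47, p_4 = 47*333 + 95 = 15746, q_4 = 47*7 + 2 = 331.
  i=5: a_5=3, p_5 = 3*15746 + 333 = 47571, q_5 = 3*331 + 7 = 1000.
  i=6: a_6=1, p_6 = 1*47571 + 15746 = 63317, q_6 = 1*1000 + 331 = 1331.
  i=7: a_7=1, p_7 = 1*63317 + 47571 = 110888, q_7 = 1*1331 + 1000 = 2331.
Check: 110888^2 - 2263*2331^2 = 12296148544 - 12296148543 = 1, so (x, y) = (110888, 2331) solves the equation, and by the theorem it is the least positive solution.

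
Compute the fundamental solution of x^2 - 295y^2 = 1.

(x, y) = (2024999, 117900)

First expand sqrt(295) as a continued fraction. With x_i = (sqrt(295) + m_i)/d_i and (m_0, d_0) = (0, 1): a_0 = floor(sqrt(295)) = 17, since 17^2 = 289 <= 295 < 324 = 18^2.
Iterate m_{i+1} = d_i*a_i - m_i, d_{i+1} = (295 - m_{i+1}^2)/d_i, a_{i+1} = floor((a_0 + m_{i+1})/d_{i+1}):
  m_1 = 1*17 - 0 = 17, d_1 = (295 - 17^2)/1 = 6/1 = 6, a_1 = floor((17 + 17)/6) = 5.
  m_2 = 6*5 - 17 = 13, d_2 = (295 - 13^2)/6 = 126/6 = 21, a_2 = floor((17 + 13)/21) = 1.
  m_3 = 21*1 - 13 = 8, d_3 = (295 - 8^2)/21 = 231/21 = 11, a_3 = floor((17 + 8)/11) = 2.
  m_4 = 11*2 - 8 = 14, d_4 = (295 - 14^2)/11 = 99/11 = 9, a_4 = floor((17 + 14)/9) = 3.
  m_5 = 9*3 - 14 = 13, d_5 = (295 - 13^2)/9 = 126/9 = 14, a_5 = floor((17 + 13)/14) = 2.
  m_6 = 14*2 - 13 = 15, d_6 = (295 - 15^2)/14 = 70/14 = 5, a_6 = floor((17 + 15)/5) = 6.
  m_7 = 5*6 - 15 = 15, d_7 = (295 - 15^2)/5 = 70/5 = 14, a_7 = floor((17 + 15)/14) = 2.
  m_8 = 14*2 - 15 = 13, d_8 = (295 - 13^2)/14 = 126/14 = 9, a_8 = floor((17 + 13)/9) = 3.
  m_9 = 9*3 - 13 = 14, d_9 = (295 - 14^2)/9 = 99/9 = 11, a_9 = floor((17 + 14)/11) = 2.
  m_10 = 11*2 - 14 = 8, d_10 = (295 - 8^2)/11 = 231/11 = 21, a_10 = floor((17 + 8)/21) = 1.
  m_11 = 21*1 - 8 = 13, d_11 = (295 - 13^2)/21 = 126/21 = 6, a_11 = floor((17 + 13)/6) = 5.
  m_12 = 6*5 - 13 = 17, d_12 = (295 - 17^2)/6 = 6/6 = 1, a_12 = floor((17 + 17)/1) = 34.
  m_13 = 1*34 - 17 = 17, d_13 = (295 - 17^2)/1 = 6/1 = 6: (m_13, d_13) = (m_1, d_1) = (17, 6), so from here the quotients repeat a_1, ..., a_12; the period length is 12.
So sqrt(295) = [17; (5, 1, 2, 3, 2, 6, 2, 3, 2, 1, 5, 34)] with period length k = 12.
k is even, so the fundamental solution of x^2 - 295y^2 = 1 is (p_{k-1}, q_{k-1}) = (p_11, q_11); compute convergents through index 11.
Convergents (p_i = a_i*p_{i-1} + p_{i-2}, q_i = a_i*q_{i-1} + q_{i-2} with p_{-2}=0, p_{-1}=1, q_{-2}=1, q_{-1}=0):
  i=0: a_0=17, p_0 = 17*1 + 0 = 17, q_0 = 17*0 + 1 = 1.
  i=1: a_1=5, p_1 = 5*17 + 1 = 86, q_1 = 5*1 + 0 = 5.
  i=2: a_2=1, p_2 = 1*86 + 17 = 103, q_2 = 1*5 + 1 = 6.
  i=3: a_3=2, p_3 = 2*103 + 86 = 292, q_3 = 2*6 + 5 = 17.
  i=4: a_4=3, p_4 = 3*292 + 103 = 979, q_4 = 3*17 + 6 = 57.
  i=5: a_5=2, p_5 = 2*979 + 292 = 2250, q_5 = 2*57 + 17 = 131.
  i=6: a_6=6, p_6 = 6*2250 + 979 = 14479, q_6 = 6*131 + 57 = 843.
  i=7: a_7=2, p_7 = 2*14479 + 2250 = 31208, q_7 = 2*843 + 131 = 1817.
  i=8: a_8=3, p_8 = 3*31208 + 14479 = 108103, q_8 = 3*1817 + 843 = 6294.
  i=9: a_9=2, p_9 = 2*108103 + 31208 = 247414, q_9 = 2*6294 + 1817 = 14405.
  i=10: a_10=1, p_10 = 1*247414 + 108103 = 355517, q_10 = 1*14405 + 6294 = 20699.
  i=11: a_11=5, p_11 = 5*355517 + 247414 = 2024999, q_11 = 5*20699 + 14405 = 117900.
Check: 2024999^2 - 295*117900^2 = 4100620950001 - 4100620950000 = 1, so (x, y) = (2024999, 117900) solves the equation, and by the theorem it is the least positive solution.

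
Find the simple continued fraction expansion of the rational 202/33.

[6; 8, 4]

Run the Euclidean algorithm on 202 and 33; the successive quotients are the partial quotients a_0, a_1, ... (each step inverts the fractional part left over by the previous one):
  202 = 6*33 + 4, so a_0 = 6.
  33 = 8*4 + 1, so a_1 = 8.
  4 = 4*1 + 0, so a_2 = 4.
The remainder reaches 0 after 3 divisions, so the expansion has 3 partial quotients, read off in order.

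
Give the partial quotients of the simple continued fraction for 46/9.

[5; 9]

Run the Euclidean algorithm on 46 and 9; the successive quotients are the partial quotients a_0, a_1, ... (each step inverts the fractional part left over by the previous one):
  46 = 5*9 + 1, so a_0 = 5.
  9 = 9*1 + 0, so a_1 = 9.
The remainder reaches 0 after 2 divisions, so the expansion has 2 partial quotients, read off in order.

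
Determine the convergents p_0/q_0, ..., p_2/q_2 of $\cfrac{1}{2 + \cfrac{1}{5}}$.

Using the convergent recurrence p_i = a_i*p_{i-1} + p_{i-2}, q_i = a_i*q_{i-1} + q_{i-2} with p_{-2}=0, p_{-1}=1, q_{-2}=1, q_{-1}=0:
  i=0: a_0=0, p_0 = 0*1 + 0 = 0, q_0 = 0*0 + 1 = 1.
  i=1: a_1=2, p_1 = 2*0 + 1 = 1, q_1 = 2*1 + 0 = 2.
  i=2: a_2=5, p_2 = 5*1 + 0 = 5, q_2 = 5*2 + 1 = 11.

0/1, 1/2, 5/11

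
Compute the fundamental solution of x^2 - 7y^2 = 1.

(x, y) = (8, 3)

First expand sqrt(7) as a continued fraction. With x_i = (sqrt(7) + m_i)/d_i and (m_0, d_0) = (0, 1): a_0 = floor(sqrt(7)) = 2, since 2^2 = 4 <= 7 < 9 = 3^2.
Iterate m_{i+1} = d_i*a_i - m_i, d_{i+1} = (7 - m_{i+1}^2)/d_i, a_{i+1} = floor((a_0 + m_{i+1})/d_{i+1}):
  m_1 = 1*2 - 0 = 2, d_1 = (7 - 2^2)/1 = 3/1 = 3, a_1 = floor((2 + 2)/3) = 1.
  m_2 = 3*1 - 2 = 1, d_2 = (7 - 1^2)/3 = 6/3 = 2, a_2 = floor((2 + 1)/2) = 1.
  m_3 = 2*1 - 1 = 1, d_3 = (7 - 1^2)/2 = 6/2 = 3, a_3 = floor((2 + 1)/3) = 1.
  m_4 = 3*1 - 1 = 2, d_4 = (7 - 2^2)/3 = 3/3 = 1, a_4 = floor((2 + 2)/1) = 4.
  m_5 = 1*4 - 2 = 2, d_5 = (7 - 2^2)/1 = 3/1 = 3: (m_5, d_5) = (m_1, d_1) = (2, 3), so from here the quotients repeat a_1, ..., a_4; the period length is 4.
So sqrt(7) = [2; (1, 1, 1, 4)] with period length k = 4.
k is even, so the fundamental solution of x^2 - 7y^2 = 1 is (p_{k-1}, q_{k-1}) = (p_3, q_3); compute convergents through index 3.
Convergents (p_i = a_i*p_{i-1} + p_{i-2}, q_i = a_i*q_{i-1} + q_{i-2} with p_{-2}=0, p_{-1}=1, q_{-2}=1, q_{-1}=0):
  i=0: a_0=2, p_0 = 2*1 + 0 = 2, q_0 = 2*0 + 1 = 1.
  i=1: a_1=1, p_1 = 1*2 + 1 = 3, q_1 = 1*1 + 0 = 1.
  i=2: a_2=1, p_2 = 1*3 + 2 = 5, q_2 = 1*1 + 1 = 2.
  i=3: a_3=1, p_3 = 1*5 + 3 = 8, q_3 = 1*2 + 1 = 3.
Check: 8^2 - 7*3^2 = 64 - 63 = 1, so (x, y) = (8, 3) solves the equation, and by the theorem it is the least positive solution.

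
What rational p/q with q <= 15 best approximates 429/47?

73/8

Expand x = 429/47 as a continued fraction with the Euclidean algorithm:
  429 = 9*47 + 6, so a_0 = 9.
  47 = 7*6 + 5, so a_1 = 7.
  6 = 1*5 + 1, so a_2 = 1.
  5 = 5*1 + 0, so a_3 = 5.
so x = [9; 7, 1, 5].
Convergents (p_i = a_i*p_{i-1} + p_{i-2}, q_i = a_i*q_{i-1} + q_{i-2} with p_{-2}=0, p_{-1}=1, q_{-2}=1, q_{-1}=0), until the denominator exceeds 15:
  i=0: a_0=9, p_0 = 9*1 + 0 = 9, q_0 = 9*0 + 1 = 1.
  i=1: a_1=7, p_1 = 7*9 + 1 = 64, q_1 = 7*1 + 0 = 7.
  i=2: a_2=1, p_2 = 1*64 + 9 = 73, q_2 = 1*7 + 1 = 8.
  i=3: a_3=5, p_3 = 5*73 + 64 = 429, q_3 = 5*8 + 7 = 47.
q_3 = 47 > 15, so the last convergent with denominator <= 15 is p_2/q_2 = 73/8.
The closest fraction with denominator <= 15 is either p_2/q_2 or the intermediate fraction (k*p_2 + p_1)/(k*q_2 + q_1) with the largest k >= 1 whose denominator stays <= 15; these approach x as k grows, and every other convergent or intermediate fraction in range is farther away.
Largest k: floor((15 - q_1)/q_2) = floor((15 - 7)/8) = 1.
That gives (1*73 + 64)/(1*8 + 7) = 137/15.
Compare the errors: |x - 73/8| = |429*8 - 73*47|/(47*8) = 1/376, and |x - 137/15| = |429*15 - 137*47|/(47*15) = 4/705.
Cross-multiplying, 1*705 = 705 < 1504 = 4*376, so 1/376 is smaller: the convergent 73/8 is closer to x than 137/15.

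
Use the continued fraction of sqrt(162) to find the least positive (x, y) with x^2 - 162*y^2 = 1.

First expand sqrt(162) as a continued fraction. With x_i = (sqrt(162) + m_i)/d_i and (m_0, d_0) = (0, 1): a_0 = floor(sqrt(162)) = 12, since 12^2 = 144 <= 162 < 169 = 13^2.
Iterate m_{i+1} = d_i*a_i - m_i, d_{i+1} = (162 - m_{i+1}^2)/d_i, a_{i+1} = floor((a_0 + m_{i+1})/d_{i+1}):
  m_1 = 1*12 - 0 = 12, d_1 = (162 - 12^2)/1 = 18/1 = 18, a_1 = floor((12 + 12)/18) = 1.
  m_2 = 18*1 - 12 = 6, d_2 = (162 - 6^2)/18 = 126/18 = 7, a_2 = floor((12 + 6)/7) = 2.
  m_3 = 7*2 - 6 = 8, d_3 = (162 - 8^2)/7 = 98/7 = 14, a_3 = floor((12 + 8)/14) = 1.
  m_4 = 14*1 - 8 = 6, d_4 = (162 - 6^2)/14 = 126/14 = 9, a_4 = floor((12 + 6)/9) = 2.
  m_5 = 9*2 - 6 = 12, d_5 = (162 - 12^2)/9 = 18/9 = 2, a_5 = floor((12 + 12)/2) = 12.
  m_6 = 2*12 - 12 = 12, d_6 = (162 - 12^2)/2 = 18/2 = 9, a_6 = floor((12 + 12)/9) = 2.
  m_7 = 9*2 - 12 = 6, d_7 = (162 - 6^2)/9 = 126/9 = 14, a_7 = floor((12 + 6)/14) = 1.
  m_8 = 14*1 - 6 = 8, d_8 = (162 - 8^2)/14 = 98/14 = 7, a_8 = floor((12 + 8)/7) = 2.
  m_9 = 7*2 - 8 = 6, d_9 = (162 - 6^2)/7 = 126/7 = 18, a_9 = floor((12 + 6)/18) = 1.
  m_10 = 18*1 - 6 = 12, d_10 = (162 - 12^2)/18 = 18/18 = 1, a_10 = floor((12 + 12)/1) = 24.
  m_11 = 1*24 - 12 = 12, d_11 = (162 - 12^2)/1 = 18/1 = 18: (m_11, d_11) = (m_1, d_1) = (12, 18), so from here the quotients repeat a_1, ..., a_10; the period length is 10.
So sqrt(162) = [12; (1, 2, 1, 2, 12, 2, 1, 2, 1, 24)] with period length k = 10.
k is even, so the fundamental solution of x^2 - 162y^2 = 1 is (p_{k-1}, q_{k-1}) = (p_9, q_9); compute convergents through index 9.
Convergents (p_i = a_i*p_{i-1} + p_{i-2}, q_i = a_i*q_{i-1} + q_{i-2} with p_{-2}=0, p_{-1}=1, q_{-2}=1, q_{-1}=0):
  i=0: a_0=12, p_0 = 12*1 + 0 = 12, q_0 = 12*0 + 1 = 1.
  i=1: a_1=1, p_1 = 1*12 + 1 = 13, q_1 = 1*1 + 0 = 1.
  i=2: a_2=2, p_2 = 2*13 + 12 = 38, q_2 = 2*1 + 1 = 3.
  i=3: a_3=1, p_3 = 1*38 + 13 = 51, q_3 = 1*3 + 1 = 4.
  i=4: a_4=2, p_4 = 2*51 + 38 = 140, q_4 = 2*4 + 3 = 11.
  i=5: a_5=12, p_5 = 12*140 + 51 = 1731, q_5 = 12*11 + 4 = 136.
  i=6: a_6=2, p_6 = 2*1731 + 140 = 3602, q_6 = 2*136 + 11 = 283.
  i=7: a_7=1, p_7 = 1*3602 + 1731 = 5333, q_7 = 1*283 + 136 = 419.
  i=8: a_8=2, p_8 = 2*5333 + 3602 = 14268, q_8 = 2*419 + 283 = 1121.
  i=9: a_9=1, p_9 = 1*14268 + 5333 = 19601, q_9 = 1*1121 + 419 = 1540.
Check: 19601^2 - 162*1540^2 = 384199201 - 384199200 = 1, so (x, y) = (19601, 1540) solves the equation, and by the theorem it is the least positive solution.

(x, y) = (19601, 1540)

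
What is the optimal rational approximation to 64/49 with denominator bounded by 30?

17/13

Expand x = 64/49 as a continued fraction with the Euclidean algorithm:
  64 = 1*49 + 15, so a_0 = 1.
  49 = 3*15 + 4, so a_1 = 3.
  15 = 3*4 + 3, so a_2 = 3.
  4 = 1*3 + 1, so a_3 = 1.
  3 = 3*1 + 0, so a_4 = 3.
so x = [1; 3, 3, 1, 3].
Convergents (p_i = a_i*p_{i-1} + p_{i-2}, q_i = a_i*q_{i-1} + q_{i-2} with p_{-2}=0, p_{-1}=1, q_{-2}=1, q_{-1}=0), until the denominator exceeds 30:
  i=0: a_0=1, p_0 = 1*1 + 0 = 1, q_0 = 1*0 + 1 = 1.
  i=1: a_1=3, p_1 = 3*1 + 1 = 4, q_1 = 3*1 + 0 = 3.
  i=2: a_2=3, p_2 = 3*4 + 1 = 13, q_2 = 3*3 + 1 = 10.
  i=3: a_3=1, p_3 = 1*13 + 4 = 17, q_3 = 1*10 + 3 = 13.
  i=4: a_4=3, p_4 = 3*17 + 13 = 64, q_4 = 3*13 + 10 = 49.
q_4 = 49 > 30, so the last convergent with denominator <= 30 is p_3/q_3 = 17/13.
The closest fraction with denominator <= 30 is either p_3/q_3 or the intermediate fraction (k*p_3 + p_2)/(k*q_3 + q_2) with the largest k >= 1 whose denominator stays <= 30; these approach x as k grows, and every other convergent or intermediate fraction in range is farther away.
Largest k: floor((30 - q_2)/q_3) = floor((30 - 10)/13) = 1.
That gives (1*17 + 13)/(1*13 + 10) = 30/23.
Compare the errors: |x - 17/13| = |64*13 - 17*49|/(49*13) = 1/637, and |x - 30/23| = |64*23 - 30*49|/(49*23) = 2/1127.
Cross-multiplying, 1*1127 = 1127 < 1274 = 2*637, so 1/637 is smaller: the convergent 17/13 is closer to x than 30/23.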